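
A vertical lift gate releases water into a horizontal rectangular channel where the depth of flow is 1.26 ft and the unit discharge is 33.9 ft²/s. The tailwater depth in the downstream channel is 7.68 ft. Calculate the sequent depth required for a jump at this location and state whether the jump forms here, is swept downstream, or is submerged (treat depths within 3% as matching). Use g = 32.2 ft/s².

y₂ = 6.92 ft; the jump is submerged

V₁ = q/y₁ = 33.9/1.26 = 26.9 ft/s. Fr₁ = V₁/√(g·y₁) = 26.9/√(32.2×1.26) = 4.22.
From the momentum equation for a rectangular channel, y₂/y₁ = ½[√(1 + 8Fr₁²) − 1] = ½[√143.7 − 1] = 5.49.
y₂ = 5.49 × 1.26 = 6.92 ft.
Tailwater y_tw = 7.68 ft: y_tw > y₂, so the jump is submerged.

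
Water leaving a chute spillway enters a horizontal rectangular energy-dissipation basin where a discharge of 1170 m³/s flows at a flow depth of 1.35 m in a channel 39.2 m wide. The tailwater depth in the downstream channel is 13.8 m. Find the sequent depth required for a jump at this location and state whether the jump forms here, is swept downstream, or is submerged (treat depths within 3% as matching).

q = Q/b = 1170/39.2 = 29.8 m²/s; V₁ = q/y₁ = 22.1 m/s. Fr₁ = V₁/√(g·y₁) = 6.08.
Conjugate-depth relation: y₂/y₁ = ½[√(1 + 8Fr₁²) − 1] = ½[√296.3 − 1] = 8.11.
y₂ = 8.11 × 1.35 = 10.9 m.
Tailwater y_tw = 13.8 m: y_tw > y₂, so the jump is submerged.

y₂ = 10.9 m; the jump is submerged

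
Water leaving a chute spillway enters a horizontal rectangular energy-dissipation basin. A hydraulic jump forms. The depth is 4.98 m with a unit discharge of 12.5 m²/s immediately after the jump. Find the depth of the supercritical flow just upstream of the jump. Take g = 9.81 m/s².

y₁ = 1.06 m

V₂ = q/y₂ = 12.5/4.98 = 2.51 m/s; Fr₂ = V₂/√(g·y₂) = 0.359.
Since the conjugate-depth ratio holds either way, y₁/y₂ = ½[√(1 + 8Fr₂²) − 1] = ½[√2.032 − 1] = 0.213.
y₁ = 0.213 × 4.98 = 1.06 m.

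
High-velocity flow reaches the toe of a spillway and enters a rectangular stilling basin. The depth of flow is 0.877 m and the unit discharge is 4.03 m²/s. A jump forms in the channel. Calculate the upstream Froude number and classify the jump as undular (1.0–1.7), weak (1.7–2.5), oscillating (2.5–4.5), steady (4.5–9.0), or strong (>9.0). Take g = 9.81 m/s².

Fr₁ = 1.57; undular jump

V₁ = q/y₁ = 4.03/0.877 = 4.60 m/s. Fr₁ = V₁/√(g·y₁) = 4.60/√(9.81×0.877) = 1.57.
Fr₁ = 1.57 lies in the undular range.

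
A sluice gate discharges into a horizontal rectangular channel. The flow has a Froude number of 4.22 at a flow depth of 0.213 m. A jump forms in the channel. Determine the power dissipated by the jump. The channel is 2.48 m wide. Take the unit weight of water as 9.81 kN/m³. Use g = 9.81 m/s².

Fr₁ = 4.22 (given).
Conjugate-depth relation: y₂/y₁ = ½[√(1 + 8Fr₁²) − 1] = ½[√143.5 − 1] = 5.49.
y₂ = 5.49 × 0.213 = 1.17 m.
V₁ = Fr₁·√(g·y₁) = 4.22×√(9.81×0.213) = 6.10 m/s; q = V₁·y₁ = 1.30 m²/s. V₂ = q/y₂ = 1.30/1.17 = 1.11 m/s. E₁ = y₁ + V₁²/2g = 2.11 m; E₂ = y₂ + V₂²/2g = 1.23 m. ΔE = E₁ − E₂ = 0.878 m.
Q = q·b = 1.30 × 2.48 = 3.22 m³/s. P = γ·Q·ΔE = 9.81 × 3.22 × 0.878 = 27.7 kW.

P = 27.7 kW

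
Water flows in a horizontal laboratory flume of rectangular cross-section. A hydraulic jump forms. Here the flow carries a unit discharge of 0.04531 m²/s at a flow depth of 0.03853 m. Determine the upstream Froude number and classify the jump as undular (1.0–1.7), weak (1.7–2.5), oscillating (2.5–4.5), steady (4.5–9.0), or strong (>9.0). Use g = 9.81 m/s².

V₁ = q/y₁ = 0.04531/0.03853 = 1.176 m/s. Fr₁ = V₁/√(g·y₁) = 1.176/√(9.81×0.03853) = 1.913.
Fr₁ = 1.913 lies in the weak range.

Fr₁ = 1.913; weak jump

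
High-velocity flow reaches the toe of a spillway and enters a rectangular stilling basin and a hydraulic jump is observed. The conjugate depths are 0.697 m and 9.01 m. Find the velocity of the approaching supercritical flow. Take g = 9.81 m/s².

V₁ = 24.8 m/s

For a rectangular channel the momentum equation gives q² = ½·g·y₁·y₂·(y₁ + y₂) = ½×9.81×0.697×9.01×9.71 = 299.
q = √299 = 17.3 m²/s.
V₁ = q/y₁ = 17.3/0.697 = 24.8 m/s.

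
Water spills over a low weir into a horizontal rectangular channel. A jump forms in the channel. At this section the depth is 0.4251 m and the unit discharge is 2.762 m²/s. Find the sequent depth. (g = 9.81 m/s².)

y₂ = 1.712 m

V₁ = q/y₁ = 2.762/0.4251 = 6.497 m/s. Fr₁ = V₁/√(g·y₁) = 6.497/√(9.81×0.4251) = 3.182.
Sequent-depth ratio: y₂/y₁ = ½[√(1 + 8Fr₁²) − 1] = ½[√81.983 − 1] = 4.027.
y₂ = 4.027 × 0.4251 = 1.712 m.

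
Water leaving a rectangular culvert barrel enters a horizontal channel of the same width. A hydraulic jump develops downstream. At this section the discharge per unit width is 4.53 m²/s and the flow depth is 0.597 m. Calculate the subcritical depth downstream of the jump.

V₁ = q/y₁ = 4.53/0.597 = 7.59 m/s. Fr₁ = V₁/√(g·y₁) = 7.59/√(9.81×0.597) = 3.14.
Bélanger equation: y₂/y₁ = ½[√(1 + 8Fr₁²) − 1] = ½[√79.65 − 1] = 3.96.
y₂ = 3.96 × 0.597 = 2.37 m.

y₂ = 2.37 m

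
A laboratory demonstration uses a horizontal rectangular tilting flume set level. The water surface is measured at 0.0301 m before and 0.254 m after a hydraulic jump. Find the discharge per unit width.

q = 0.103 m²/s

For a rectangular channel the momentum equation gives q² = ½·g·y₁·y₂·(y₁ + y₂) = ½×9.81×0.0301×0.254×0.284 = 0.0107.
q = √0.0107 = 0.103 m²/s.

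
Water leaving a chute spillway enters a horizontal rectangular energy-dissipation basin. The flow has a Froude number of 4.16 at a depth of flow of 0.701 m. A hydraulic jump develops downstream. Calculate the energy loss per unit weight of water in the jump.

Fr₁ = 4.16 (given).
Conjugate-depth relation: y₂/y₁ = ½[√(1 + 8Fr₁²) − 1] = ½[√139.4 − 1] = 5.40.
y₂ = 5.40 × 0.701 = 3.79 m.
V₁ = Fr₁·√(g·y₁) = 4.16×√(9.81×0.701) = 10.9 m/s; q = V₁·y₁ = 7.65 m²/s. V₂ = q/y₂ = 7.65/3.79 = 2.02 m/s. E₁ = y₁ + V₁²/2g = 6.77 m; E₂ = y₂ + V₂²/2g = 4.00 m. ΔE = E₁ − E₂ = 2.77 m.

ΔE = 2.77 m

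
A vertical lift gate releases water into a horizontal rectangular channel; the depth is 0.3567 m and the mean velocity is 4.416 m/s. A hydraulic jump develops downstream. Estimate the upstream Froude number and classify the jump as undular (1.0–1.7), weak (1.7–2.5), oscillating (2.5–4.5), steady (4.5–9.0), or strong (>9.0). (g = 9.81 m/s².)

Fr₁ = V₁/√(g·y₁) = 4.416/√(9.81×0.3567) = 2.361.
Fr₁ = 2.361 lies in the weak range.

Fr₁ = 2.361; weak jump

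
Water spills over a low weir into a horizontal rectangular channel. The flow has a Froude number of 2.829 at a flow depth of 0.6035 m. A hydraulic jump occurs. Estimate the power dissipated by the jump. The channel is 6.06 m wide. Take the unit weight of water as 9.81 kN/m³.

P = 171.2 kW

Fr₁ = 2.829 (given).
By Bélanger, y₂/y₁ = ½[√(1 + 8Fr₁²) − 1] = ½[√65.026 − 1] = 3.532.
y₂ = 3.532 × 0.6035 = 2.132 m.
Head loss: ΔE = (y₂ − y₁)³/(4y₁y₂) = (2.132 − 0.6035)³/(4×0.6035×2.132) = 3.568/5.145 = 0.6934 m.
V₁ = Fr₁·√(g·y₁) = 2.829×√(9.81×0.6035) = 6.883 m/s; q = V₁·y₁ = 4.154 m²/s. Q = q·b = 4.154 × 6.06 = 25.17 m³/s. P = γ·Q·ΔE = 9.81 × 25.17 × 0.6934 = 171.2 kW.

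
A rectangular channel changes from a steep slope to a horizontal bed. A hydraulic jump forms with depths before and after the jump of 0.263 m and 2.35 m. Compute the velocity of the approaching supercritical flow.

For a rectangular channel the momentum equation gives q² = ½·g·y₁·y₂·(y₁ + y₂) = ½×9.81×0.263×2.35×2.61 = 7.92.
q = √7.92 = 2.81 m²/s.
V₁ = q/y₁ = 2.81/0.263 = 10.7 m/s.

V₁ = 10.7 m/s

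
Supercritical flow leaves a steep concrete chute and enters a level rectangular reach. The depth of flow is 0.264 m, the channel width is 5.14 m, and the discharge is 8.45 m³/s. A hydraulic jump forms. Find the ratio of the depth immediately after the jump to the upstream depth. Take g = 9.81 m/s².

y₂/y₁ = 5.00

q = Q/b = 8.45/5.14 = 1.64 m²/s; V₁ = q/y₁ = 6.23 m/s. Fr₁ = V₁/√(g·y₁) = 3.87.
Bélanger equation: y₂/y₁ = ½[√(1 + 8Fr₁²) − 1] = ½[√120.8 − 1] = 5.00.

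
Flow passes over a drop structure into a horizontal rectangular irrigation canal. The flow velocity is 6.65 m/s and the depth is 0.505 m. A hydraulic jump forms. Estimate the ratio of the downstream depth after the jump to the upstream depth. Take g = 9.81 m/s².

y₂/y₁ = 3.75

Fr₁ = V₁/√(g·y₁) = 6.65/√(9.81×0.505) = 2.99.
By Bélanger, y₂/y₁ = ½[√(1 + 8Fr₁²) − 1] = ½[√72.41 − 1] = 3.75.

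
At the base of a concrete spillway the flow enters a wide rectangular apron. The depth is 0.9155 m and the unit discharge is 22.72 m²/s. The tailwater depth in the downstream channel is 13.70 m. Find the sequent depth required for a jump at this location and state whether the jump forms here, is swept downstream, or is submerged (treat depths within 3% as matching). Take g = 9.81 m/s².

y₂ = 10.27 m; the jump is submerged

V₁ = q/y₁ = 22.72/0.9155 = 24.82 m/s. Fr₁ = V₁/√(g·y₁) = 24.82/√(9.81×0.9155) = 8.281.
Bélanger equation: y₂/y₁ = ½[√(1 + 8Fr₁²) − 1] = ½[√549.61 − 1] = 11.22.
y₂ = 11.22 × 0.9155 = 10.27 m.
Tailwater y_tw = 13.70 m: y_tw > y₂, so the jump is submerged.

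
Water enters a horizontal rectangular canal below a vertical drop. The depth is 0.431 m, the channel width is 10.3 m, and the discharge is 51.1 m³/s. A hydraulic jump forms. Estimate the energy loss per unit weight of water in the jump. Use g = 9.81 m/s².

q = Q/b = 51.1/10.3 = 4.96 m²/s; V₁ = q/y₁ = 11.5 m/s. Fr₁ = V₁/√(g·y₁) = 5.60.
From the momentum equation for a rectangular channel, y₂/y₁ = ½[√(1 + 8Fr₁²) − 1] = ½[√251.7 − 1] = 7.43.
y₂ = 7.43 × 0.431 = 3.20 m.
V₂ = q/y₂ = 4.96/3.20 = 1.55 m/s. E₁ = y₁ + V₁²/2g = 7.18 m; E₂ = y₂ + V₂²/2g = 3.33 m. ΔE = E₁ − E₂ = 3.86 m.

ΔE = 3.86 m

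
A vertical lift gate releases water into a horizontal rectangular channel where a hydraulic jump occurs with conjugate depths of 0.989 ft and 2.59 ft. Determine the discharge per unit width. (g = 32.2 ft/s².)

For a rectangular channel the momentum equation gives q² = ½·g·y₁·y₂·(y₁ + y₂) = ½×32.2×0.989×2.59×3.58 = 148.
q = √148 = 12.1 ft²/s.

q = 12.1 ft²/s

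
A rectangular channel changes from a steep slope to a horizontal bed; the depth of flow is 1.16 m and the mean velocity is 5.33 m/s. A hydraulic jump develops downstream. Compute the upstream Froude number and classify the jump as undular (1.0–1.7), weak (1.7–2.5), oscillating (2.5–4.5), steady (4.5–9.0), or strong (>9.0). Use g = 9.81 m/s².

Fr₁ = V₁/√(g·y₁) = 5.33/√(9.81×1.16) = 1.58.
Fr₁ = 1.58 lies in the undular range.

Fr₁ = 1.58; undular jump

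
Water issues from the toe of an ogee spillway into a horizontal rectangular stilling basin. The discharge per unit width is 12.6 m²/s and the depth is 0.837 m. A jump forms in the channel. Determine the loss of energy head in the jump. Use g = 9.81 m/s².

ΔE = 6.33 m

V₁ = q/y₁ = 12.6/0.837 = 15.1 m/s. Fr₁ = V₁/√(g·y₁) = 15.1/√(9.81×0.837) = 5.25.
Conjugate-depth relation: y₂/y₁ = ½[√(1 + 8Fr₁²) − 1] = ½[√221.8 − 1] = 6.95.
y₂ = 6.95 × 0.837 = 5.81 m.
V₂ = q/y₂ = 12.6/5.81 = 2.17 m/s. E₁ = y₁ + V₁²/2g = 12.4 m; E₂ = y₂ + V₂²/2g = 6.05 m. ΔE = E₁ − E₂ = 6.33 m.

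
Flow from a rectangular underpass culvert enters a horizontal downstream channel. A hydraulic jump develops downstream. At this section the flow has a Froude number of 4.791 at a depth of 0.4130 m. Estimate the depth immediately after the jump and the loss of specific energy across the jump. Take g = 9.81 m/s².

Fr₁ = 4.791 (given).
Sequent-depth ratio: y₂/y₁ = ½[√(1 + 8Fr₁²) − 1] = ½[√184.63 − 1] = 6.294.
y₂ = 6.294 × 0.4130 = 2.599 m.
V₁ = Fr₁·√(g·y₁) = 4.791×√(9.81×0.4130) = 9.644 m/s; q = V₁·y₁ = 3.983 m²/s. V₂ = q/y₂ = 3.983/2.599 = 1.532 m/s. E₁ = y₁ + V₁²/2g = 5.153 m; E₂ = y₂ + V₂²/2g = 2.719 m. ΔE = E₁ − E₂ = 2.434 m.

y₂ = 2.599 m; ΔE = 2.434 m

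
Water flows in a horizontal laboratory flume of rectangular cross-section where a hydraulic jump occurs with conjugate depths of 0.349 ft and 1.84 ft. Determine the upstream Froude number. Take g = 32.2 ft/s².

Fr₁ = 4.07

For a rectangular channel the momentum equation gives q² = ½·g·y₁·y₂·(y₁ + y₂) = ½×32.2×0.349×1.84×2.19 = 22.6.
q = √22.6 = 4.76 ft²/s.
V₁ = q/y₁ = 13.6 ft/s; Fr₁ = V₁/√(g·y₁) = 4.07.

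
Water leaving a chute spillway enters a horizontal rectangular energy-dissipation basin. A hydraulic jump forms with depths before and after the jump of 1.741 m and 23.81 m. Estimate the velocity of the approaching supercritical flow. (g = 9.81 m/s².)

For a rectangular channel the momentum equation gives q² = ½·g·y₁·y₂·(y₁ + y₂) = ½×9.81×1.741×23.81×25.55 = 5195.
q = √5195 = 72.08 m²/s.
V₁ = q/y₁ = 72.08/1.741 = 41.40 m/s.

V₁ = 41.40 m/s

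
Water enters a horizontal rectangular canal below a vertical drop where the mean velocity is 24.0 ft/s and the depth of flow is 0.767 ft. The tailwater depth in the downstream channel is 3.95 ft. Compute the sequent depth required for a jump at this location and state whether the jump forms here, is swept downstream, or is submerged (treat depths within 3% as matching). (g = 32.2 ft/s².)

Fr₁ = V₁/√(g·y₁) = 24.0/√(32.2×0.767) = 4.83.
By Bélanger, y₂/y₁ = ½[√(1 + 8Fr₁²) − 1] = ½[√187.6 − 1] = 6.35.
y₂ = 6.35 × 0.767 = 4.87 ft.
Tailwater y_tw = 3.95 ft: y_tw < y₂, so the jump is swept downstream.

y₂ = 4.87 ft; the jump is swept downstream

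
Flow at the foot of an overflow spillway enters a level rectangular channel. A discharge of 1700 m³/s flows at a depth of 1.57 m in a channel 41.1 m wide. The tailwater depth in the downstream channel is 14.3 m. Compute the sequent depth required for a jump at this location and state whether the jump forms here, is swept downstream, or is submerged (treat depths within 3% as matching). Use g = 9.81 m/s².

y₂ = 14.1 m; the jump forms here

q = Q/b = 1700/41.1 = 41.4 m²/s; V₁ = q/y₁ = 26.3 m/s. Fr₁ = V₁/√(g·y₁) = 6.71.
Bélanger equation: y₂/y₁ = ½[√(1 + 8Fr₁²) − 1] = ½[√361.5 − 1] = 9.01.
y₂ = 9.01 × 1.57 = 14.1 m.
Tailwater y_tw = 14.3 m: y_tw ≈ y₂, so the jump forms here.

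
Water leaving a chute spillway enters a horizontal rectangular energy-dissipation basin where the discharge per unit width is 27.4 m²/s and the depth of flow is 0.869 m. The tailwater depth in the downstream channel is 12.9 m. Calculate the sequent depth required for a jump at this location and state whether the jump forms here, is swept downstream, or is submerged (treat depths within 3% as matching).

y₂ = 12.8 m; the jump forms here

V₁ = q/y₁ = 27.4/0.869 = 31.5 m/s. Fr₁ = V₁/√(g·y₁) = 31.5/√(9.81×0.869) = 10.8.
Conjugate-depth relation: y₂/y₁ = ½[√(1 + 8Fr₁²) − 1] = ½[√934.0 − 1] = 14.8.
y₂ = 14.8 × 0.869 = 12.8 m.
Tailwater y_tw = 12.9 m: y_tw ≈ y₂, so the jump forms here.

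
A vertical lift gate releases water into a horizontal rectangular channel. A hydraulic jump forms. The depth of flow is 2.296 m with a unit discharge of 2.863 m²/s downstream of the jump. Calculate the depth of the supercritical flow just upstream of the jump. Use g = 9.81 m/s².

V₂ = q/y₂ = 2.863/2.296 = 1.247 m/s; Fr₂ = V₂/√(g·y₂) = 0.2627.
Since the conjugate-depth ratio holds either way, y₁/y₂ = ½[√(1 + 8Fr₂²) − 1] = ½[√1.5523 − 1] = 0.1229.
y₁ = 0.1229 × 2.296 = 0.2823 m.

y₁ = 0.2823 m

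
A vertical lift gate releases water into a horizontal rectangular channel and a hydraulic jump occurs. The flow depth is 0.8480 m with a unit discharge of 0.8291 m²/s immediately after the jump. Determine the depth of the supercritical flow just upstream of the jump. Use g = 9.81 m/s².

V₂ = q/y₂ = 0.8291/0.8480 = 0.9777 m/s; Fr₂ = V₂/√(g·y₂) = 0.3390.
Applying the sequent-depth relation in reverse, y₁/y₂ = ½[√(1 + 8Fr₂²) − 1] = ½[√1.9193 − 1] = 0.1927.
y₁ = 0.1927 × 0.8480 = 0.1634 m.

y₁ = 0.1634 m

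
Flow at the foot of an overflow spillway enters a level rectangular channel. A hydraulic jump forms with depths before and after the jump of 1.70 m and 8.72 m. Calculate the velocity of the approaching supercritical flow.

V₁ = 16.2 m/s

For a rectangular channel the momentum equation gives q² = ½·g·y₁·y₂·(y₁ + y₂) = ½×9.81×1.70×8.72×10.4 = 758.
q = √758 = 27.5 m²/s.
V₁ = q/y₁ = 27.5/1.70 = 16.2 m/s.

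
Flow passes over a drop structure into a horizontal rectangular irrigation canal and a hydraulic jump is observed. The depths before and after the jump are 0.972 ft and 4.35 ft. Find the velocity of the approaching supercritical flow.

V₁ = 19.6 ft/s

For a rectangular channel the momentum equation gives q² = ½·g·y₁·y₂·(y₁ + y₂) = ½×32.2×0.972×4.35×5.32 = 362.
q = √362 = 19.0 ft²/s.
V₁ = q/y₁ = 19.0/0.972 = 19.6 ft/s.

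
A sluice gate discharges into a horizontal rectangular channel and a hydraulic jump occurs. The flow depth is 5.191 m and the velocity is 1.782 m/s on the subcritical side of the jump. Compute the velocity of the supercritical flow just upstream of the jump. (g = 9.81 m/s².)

Fr₂ = V₂/√(g·y₂) = 1.782/√(9.81×5.191) = 0.2497.
Applying the sequent-depth relation in reverse, y₁/y₂ = ½[√(1 + 8Fr₂²) − 1] = ½[√1.4989 − 1] = 0.1121.
y₁ = 0.1121 × 5.191 = 0.5821 m.
V₁ = q/y₁ = 9.250/0.5821 = 15.89 m/s.

V₁ = 15.89 m/s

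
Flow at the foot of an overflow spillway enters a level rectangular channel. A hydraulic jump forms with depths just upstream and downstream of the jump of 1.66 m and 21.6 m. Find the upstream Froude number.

Fr₁ = 9.55

For a rectangular channel the momentum equation gives q² = ½·g·y₁·y₂·(y₁ + y₂) = ½×9.81×1.66×21.6×23.3 = 4091.
q = √4091 = 64.0 m²/s.
V₁ = q/y₁ = 38.5 m/s; Fr₁ = V₁/√(g·y₁) = 9.55.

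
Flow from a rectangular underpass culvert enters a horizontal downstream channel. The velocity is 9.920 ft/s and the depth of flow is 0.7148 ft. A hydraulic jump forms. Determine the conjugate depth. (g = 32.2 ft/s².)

Fr₁ = V₁/√(g·y₁) = 9.920/√(32.2×0.7148) = 2.068.
Sequent-depth ratio: y₂/y₁ = ½[√(1 + 8Fr₁²) − 1] = ½[√35.204 − 1] = 2.467.
y₂ = 2.467 × 0.7148 = 1.763 ft.

y₂ = 1.763 ft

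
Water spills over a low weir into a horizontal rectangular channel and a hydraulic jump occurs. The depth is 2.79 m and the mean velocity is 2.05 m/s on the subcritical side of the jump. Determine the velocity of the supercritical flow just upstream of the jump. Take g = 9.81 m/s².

Fr₂ = V₂/√(g·y₂) = 2.05/√(9.81×2.79) = 0.392.
Since the conjugate-depth ratio holds either way, y₁/y₂ = ½[√(1 + 8Fr₂²) − 1] = ½[√2.228 − 1] = 0.246.
y₁ = 0.246 × 2.79 = 0.687 m.
V₁ = q/y₁ = 5.72/0.687 = 8.32 m/s.

V₁ = 8.32 m/s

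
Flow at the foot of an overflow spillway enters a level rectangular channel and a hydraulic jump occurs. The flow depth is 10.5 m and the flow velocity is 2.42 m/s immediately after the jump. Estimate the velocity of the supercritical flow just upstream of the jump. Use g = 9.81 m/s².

V₁ = 23.5 m/s

Fr₂ = V₂/√(g·y₂) = 2.42/√(9.81×10.5) = 0.238.
Since the conjugate-depth ratio holds either way, y₁/y₂ = ½[√(1 + 8Fr₂²) − 1] = ½[√1.455 − 1] = 0.103.
y₁ = 0.103 × 10.5 = 1.08 m.
V₁ = q/y₁ = 25.4/1.08 = 23.5 m/s.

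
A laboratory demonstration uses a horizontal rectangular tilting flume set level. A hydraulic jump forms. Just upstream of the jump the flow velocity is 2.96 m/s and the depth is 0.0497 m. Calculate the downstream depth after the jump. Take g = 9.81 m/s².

y₂ = 0.274 m

Fr₁ = V₁/√(g·y₁) = 2.96/√(9.81×0.0497) = 4.24.
Conjugate-depth relation: y₂/y₁ = ½[√(1 + 8Fr₁²) − 1] = ½[√144.8 − 1] = 5.52.
y₂ = 5.52 × 0.0497 = 0.274 m.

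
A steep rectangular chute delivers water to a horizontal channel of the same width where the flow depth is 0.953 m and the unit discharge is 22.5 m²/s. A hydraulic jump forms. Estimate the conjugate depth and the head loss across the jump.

V₁ = q/y₁ = 22.5/0.953 = 23.6 m/s. Fr₁ = V₁/√(g·y₁) = 23.6/√(9.81×0.953) = 7.72.
Sequent-depth ratio: y₂/y₁ = ½[√(1 + 8Fr₁²) − 1] = ½[√478.0 − 1] = 10.4.
y₂ = 10.4 × 0.953 = 9.94 m.
V₂ = q/y₂ = 22.5/9.94 = 2.26 m/s. E₁ = y₁ + V₁²/2g = 29.4 m; E₂ = y₂ + V₂²/2g = 10.2 m. ΔE = E₁ − E₂ = 19.2 m.

y₂ = 9.94 m; ΔE = 19.2 m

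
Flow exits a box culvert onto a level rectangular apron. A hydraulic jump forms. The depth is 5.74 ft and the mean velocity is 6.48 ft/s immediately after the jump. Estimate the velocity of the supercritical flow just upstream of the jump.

Fr₂ = V₂/√(g·y₂) = 6.48/√(32.2×5.74) = 0.477.
From the momentum equation (using Fr₂), y₁/y₂ = ½[√(1 + 8Fr₂²) − 1] = ½[√2.817 − 1] = 0.339.
y₁ = 0.339 × 5.74 = 1.95 ft.
V₁ = q/y₁ = 37.2/1.95 = 19.1 ft/s.

V₁ = 19.1 ft/s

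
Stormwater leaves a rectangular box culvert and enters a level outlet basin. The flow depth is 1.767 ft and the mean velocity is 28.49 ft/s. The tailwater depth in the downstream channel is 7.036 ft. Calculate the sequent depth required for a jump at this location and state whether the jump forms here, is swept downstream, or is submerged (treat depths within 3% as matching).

Fr₁ = V₁/√(g·y₁) = 28.49/√(32.2×1.767) = 3.777.
Conjugate-depth relation: y₂/y₁ = ½[√(1 + 8Fr₁²) − 1] = ½[√115.13 − 1] = 4.865.
y₂ = 4.865 × 1.767 = 8.596 ft.
Tailwater y_tw = 7.036 ft: y_tw < y₂, so the jump is swept downstream.

y₂ = 8.596 ft; the jump is swept downstream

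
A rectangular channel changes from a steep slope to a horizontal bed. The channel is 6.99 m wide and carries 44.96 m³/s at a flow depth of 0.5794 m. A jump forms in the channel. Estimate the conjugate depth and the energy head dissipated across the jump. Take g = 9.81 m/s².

y₂ = 3.537 m; ΔE = 3.155 m

q = Q/b = 44.96/6.99 = 6.432 m²/s; V₁ = q/y₁ = 11.10 m/s. Fr₁ = V₁/√(g·y₁) = 4.656.
Conjugate-depth relation: y₂/y₁ = ½[√(1 + 8Fr₁²) − 1] = ½[√174.45 − 1] = 6.104.
y₂ = 6.104 × 0.5794 = 3.537 m.
V₂ = q/y₂ = 6.432/3.537 = 1.819 m/s. E₁ = y₁ + V₁²/2g = 6.861 m; E₂ = y₂ + V₂²/2g = 3.705 m. ΔE = E₁ − E₂ = 3.155 m.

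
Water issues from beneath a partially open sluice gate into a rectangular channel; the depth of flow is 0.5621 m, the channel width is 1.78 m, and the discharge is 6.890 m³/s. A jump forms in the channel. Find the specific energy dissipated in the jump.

ΔE = 0.7333 m

q = Q/b = 6.890/1.78 = 3.871 m²/s; V₁ = q/y₁ = 6.886 m/s. Fr₁ = V₁/√(g·y₁) = 2.933.
Sequent-depth ratio: y₂/y₁ = ½[√(1 + 8Fr₁²) − 1] = ½[√69.798 − 1] = 3.677.
y₂ = 3.677 × 0.5621 = 2.067 m.
V₂ = q/y₂ = 3.871/2.067 = 1.873 m/s. E₁ = y₁ + V₁²/2g = 2.979 m; E₂ = y₂ + V₂²/2g = 2.246 m. ΔE = E₁ − E₂ = 0.7333 m.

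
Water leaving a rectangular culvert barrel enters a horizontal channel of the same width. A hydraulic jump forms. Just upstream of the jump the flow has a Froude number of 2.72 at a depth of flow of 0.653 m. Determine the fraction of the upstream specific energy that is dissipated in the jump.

Fr₁ = 2.72 (given).
Conjugate-depth relation: y₂/y₁ = ½[√(1 + 8Fr₁²) − 1] = ½[√60.19 − 1] = 3.38.
y₂ = 3.38 × 0.653 = 2.21 m.
E₁ = y₁(1 + Fr₁²/2) = 0.653×(1 + 2.72²/2) = 3.07 m. ΔE = (y₂ − y₁)³/(4y₁y₂) = 0.651 m. ΔE/E₁ = 0.651/3.07 = 0.212.

ΔE/E₁ = 0.212 (21.2%)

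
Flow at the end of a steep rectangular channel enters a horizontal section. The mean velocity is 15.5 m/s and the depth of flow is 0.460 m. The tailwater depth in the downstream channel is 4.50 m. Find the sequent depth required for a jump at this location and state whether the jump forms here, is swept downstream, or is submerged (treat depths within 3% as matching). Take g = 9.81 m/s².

y₂ = 4.52 m; the jump forms here

Fr₁ = V₁/√(g·y₁) = 15.5/√(9.81×0.460) = 7.30.
From the momentum equation for a rectangular channel, y₂/y₁ = ½[√(1 + 8Fr₁²) − 1] = ½[√426.9 − 1] = 9.83.
y₂ = 9.83 × 0.460 = 4.52 m.
Tailwater y_tw = 4.50 m: y_tw ≈ y₂, so the jump forms here.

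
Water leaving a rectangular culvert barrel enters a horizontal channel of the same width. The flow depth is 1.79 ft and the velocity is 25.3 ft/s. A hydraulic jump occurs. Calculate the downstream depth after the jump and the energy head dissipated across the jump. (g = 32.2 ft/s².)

y₂ = 7.59 ft; ΔE = 3.59 ft

Fr₁ = V₁/√(g·y₁) = 25.3/√(32.2×1.79) = 3.33.
By Bélanger, y₂/y₁ = ½[√(1 + 8Fr₁²) − 1] = ½[√89.84 − 1] = 4.24.
y₂ = 4.24 × 1.79 = 7.59 ft.
Head loss: ΔE = (y₂ − y₁)³/(4y₁y₂) = (7.59 − 1.79)³/(4×1.79×7.59) = 195/54.3 = 3.59 ft.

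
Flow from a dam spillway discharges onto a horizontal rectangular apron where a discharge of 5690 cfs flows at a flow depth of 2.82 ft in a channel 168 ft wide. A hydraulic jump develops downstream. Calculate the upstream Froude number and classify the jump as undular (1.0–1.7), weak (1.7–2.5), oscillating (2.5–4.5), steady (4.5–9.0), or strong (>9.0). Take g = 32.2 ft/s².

q = Q/b = 5690/168 = 33.9 ft²/s; V₁ = q/y₁ = 12.0 ft/s. Fr₁ = V₁/√(g·y₁) = 1.26.
Fr₁ = 1.26 lies in the undular range.

Fr₁ = 1.26; undular jump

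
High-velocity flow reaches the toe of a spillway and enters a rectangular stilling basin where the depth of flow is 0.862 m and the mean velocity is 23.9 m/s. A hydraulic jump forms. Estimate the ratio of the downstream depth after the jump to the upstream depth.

Fr₁ = V₁/√(g·y₁) = 23.9/√(9.81×0.862) = 8.22.
From the momentum equation for a rectangular channel, y₂/y₁ = ½[√(1 + 8Fr₁²) − 1] = ½[√541.4 − 1] = 11.1.

y₂/y₁ = 11.1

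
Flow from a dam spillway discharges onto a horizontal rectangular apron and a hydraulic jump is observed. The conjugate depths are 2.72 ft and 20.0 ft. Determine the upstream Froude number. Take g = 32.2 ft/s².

Fr₁ = 5.54

For a rectangular channel the momentum equation gives q² = ½·g·y₁·y₂·(y₁ + y₂) = ½×32.2×2.72×20.0×22.7 = 19899.
q = √19899 = 141 ft²/s.
V₁ = q/y₁ = 51.9 ft/s; Fr₁ = V₁/√(g·y₁) = 5.54.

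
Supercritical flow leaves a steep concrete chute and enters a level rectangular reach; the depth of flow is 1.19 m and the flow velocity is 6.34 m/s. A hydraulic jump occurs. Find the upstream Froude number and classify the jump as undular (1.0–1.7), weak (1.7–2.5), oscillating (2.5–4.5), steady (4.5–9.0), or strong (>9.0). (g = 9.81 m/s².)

Fr₁ = V₁/√(g·y₁) = 6.34/√(9.81×1.19) = 1.86.
Fr₁ = 1.86 lies in the weak range.

Fr₁ = 1.86; weak jump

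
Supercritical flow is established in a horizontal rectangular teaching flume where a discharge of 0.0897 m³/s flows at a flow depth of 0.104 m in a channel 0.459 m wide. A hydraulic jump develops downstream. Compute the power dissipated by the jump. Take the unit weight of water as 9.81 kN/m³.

q = Q/b = 0.0897/0.459 = 0.195 m²/s; V₁ = q/y₁ = 1.88 m/s. Fr₁ = V₁/√(g·y₁) = 1.86.
Bélanger equation: y₂/y₁ = ½[√(1 + 8Fr₁²) − 1] = ½[√28.69 − 1] = 2.18.
y₂ = 2.18 × 0.104 = 0.227 m.
V₂ = q/y₂ = 0.195/0.227 = 0.863 m/s. E₁ = y₁ + V₁²/2g = 0.284 m; E₂ = y₂ + V₂²/2g = 0.264 m. ΔE = E₁ − E₂ = 0.0195 m.
P = γ·Q·ΔE = 9.81 × 0.0897 × 0.0195 = 0.0172 kW.

P = 0.0172 kW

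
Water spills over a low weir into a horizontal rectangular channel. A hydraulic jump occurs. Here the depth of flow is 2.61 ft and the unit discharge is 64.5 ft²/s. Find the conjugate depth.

y₂ = 8.73 ft

V₁ = q/y₁ = 64.5/2.61 = 24.7 ft/s. Fr₁ = V₁/√(g·y₁) = 24.7/√(32.2×2.61) = 2.70.
By Bélanger, y₂/y₁ = ½[√(1 + 8Fr₁²) − 1] = ½[√59.13 − 1] = 3.34.
y₂ = 3.34 × 2.61 = 8.73 ft.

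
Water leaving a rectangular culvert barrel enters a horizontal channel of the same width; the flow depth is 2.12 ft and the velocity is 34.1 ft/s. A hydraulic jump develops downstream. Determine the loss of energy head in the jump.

ΔE = 8.19 ft

Fr₁ = V₁/√(g·y₁) = 34.1/√(32.2×2.12) = 4.13.
By Bélanger, y₂/y₁ = ½[√(1 + 8Fr₁²) − 1] = ½[√137.3 − 1] = 5.36.
y₂ = 5.36 × 2.12 = 11.4 ft.
q = V₁·y₁ = 34.1 × 2.12 = 72.3 ft²/s. V₂ = q/y₂ = 72.3/11.4 = 6.36 ft/s. E₁ = y₁ + V₁²/2g = 20.2 ft; E₂ = y₂ + V₂²/2g = 12.0 ft. ΔE = E₁ − E₂ = 8.19 ft.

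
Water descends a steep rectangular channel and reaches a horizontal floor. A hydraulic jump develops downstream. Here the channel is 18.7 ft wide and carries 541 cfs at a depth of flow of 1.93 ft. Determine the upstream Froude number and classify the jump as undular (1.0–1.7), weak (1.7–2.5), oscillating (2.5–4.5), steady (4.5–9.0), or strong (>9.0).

q = Q/b = 541/18.7 = 28.9 ft²/s; V₁ = q/y₁ = 15.0 ft/s. Fr₁ = V₁/√(g·y₁) = 1.90.
Fr₁ = 1.90 lies in the weak range.

Fr₁ = 1.90; weak jump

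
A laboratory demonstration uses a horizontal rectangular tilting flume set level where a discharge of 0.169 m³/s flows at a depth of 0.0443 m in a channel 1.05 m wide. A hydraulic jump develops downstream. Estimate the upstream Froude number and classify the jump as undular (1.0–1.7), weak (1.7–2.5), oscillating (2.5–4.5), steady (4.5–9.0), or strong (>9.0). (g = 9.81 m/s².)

Fr₁ = 5.51; steady jump

q = Q/b = 0.169/1.05 = 0.161 m²/s; V₁ = q/y₁ = 3.63 m/s. Fr₁ = V₁/√(g·y₁) = 5.51.
Fr₁ = 5.51 lies in the steady range.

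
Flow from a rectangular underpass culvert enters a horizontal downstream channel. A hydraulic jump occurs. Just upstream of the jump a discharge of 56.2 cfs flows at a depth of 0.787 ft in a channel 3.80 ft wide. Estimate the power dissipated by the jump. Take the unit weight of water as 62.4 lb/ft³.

q = Q/b = 56.2/3.80 = 14.8 ft²/s; V₁ = q/y₁ = 18.8 ft/s. Fr₁ = V₁/√(g·y₁) = 3.73.
Conjugate-depth relation: y₂/y₁ = ½[√(1 + 8Fr₁²) − 1] = ½[√112.5 − 1] = 4.80.
y₂ = 4.80 × 0.787 = 3.78 ft.
Head loss: ΔE = (y₂ − y₁)³/(4y₁y₂) = (3.78 − 0.787)³/(4×0.787×3.78) = 26.8/11.9 = 2.25 ft.
P = γ·Q·ΔE/550 = 62.4 × 56.2 × 2.25 / 550 = 14.4 hp.

P = 14.4 hp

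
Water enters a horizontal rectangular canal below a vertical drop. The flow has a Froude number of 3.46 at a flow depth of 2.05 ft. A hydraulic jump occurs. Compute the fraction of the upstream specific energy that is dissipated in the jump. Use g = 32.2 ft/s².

Fr₁ = 3.46 (given).
Bélanger equation: y₂/y₁ = ½[√(1 + 8Fr₁²) − 1] = ½[√96.77 − 1] = 4.42.
y₂ = 4.42 × 2.05 = 9.06 ft.
E₁ = y₁(1 + Fr₁²/2) = 2.05×(1 + 3.46²/2) = 14.3 ft. ΔE = (y₂ − y₁)³/(4y₁y₂) = 4.63 ft. ΔE/E₁ = 4.63/14.3 = 0.324.

ΔE/E₁ = 0.324 (32.4%)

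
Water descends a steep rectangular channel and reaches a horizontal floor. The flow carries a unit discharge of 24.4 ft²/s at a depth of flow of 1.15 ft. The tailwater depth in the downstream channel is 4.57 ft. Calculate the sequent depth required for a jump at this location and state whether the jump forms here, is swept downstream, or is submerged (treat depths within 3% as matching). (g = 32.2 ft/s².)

V₁ = q/y₁ = 24.4/1.15 = 21.2 ft/s. Fr₁ = V₁/√(g·y₁) = 21.2/√(32.2×1.15) = 3.49.
From the momentum equation for a rectangular channel, y₂/y₁ = ½[√(1 + 8Fr₁²) − 1] = ½[√98.26 − 1] = 4.46.
y₂ = 4.46 × 1.15 = 5.12 ft.
Tailwater y_tw = 4.57 ft: y_tw < y₂, so the jump is swept downstream.

y₂ = 5.12 ft; the jump is swept downstream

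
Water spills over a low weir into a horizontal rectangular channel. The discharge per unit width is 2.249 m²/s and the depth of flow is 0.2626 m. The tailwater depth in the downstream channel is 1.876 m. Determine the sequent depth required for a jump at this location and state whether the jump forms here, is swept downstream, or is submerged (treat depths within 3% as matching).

y₂ = 1.855 m; the jump forms here

V₁ = q/y₁ = 2.249/0.2626 = 8.564 m/s. Fr₁ = V₁/√(g·y₁) = 8.564/√(9.81×0.2626) = 5.336.
Bélanger equation: y₂/y₁ = ½[√(1 + 8Fr₁²) − 1] = ½[√228.78 − 1] = 7.063.
y₂ = 7.063 × 0.2626 = 1.855 m.
Tailwater y_tw = 1.876 m: y_tw ≈ y₂, so the jump forms here.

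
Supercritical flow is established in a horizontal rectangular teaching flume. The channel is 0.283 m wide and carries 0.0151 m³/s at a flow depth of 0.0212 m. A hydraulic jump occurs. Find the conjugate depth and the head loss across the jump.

y₂ = 0.155 m; ΔE = 0.183 m

q = Q/b = 0.0151/0.283 = 0.0534 m²/s; V₁ = q/y₁ = 2.52 m/s. Fr₁ = V₁/√(g·y₁) = 5.52.
From the momentum equation for a rectangular channel, y₂/y₁ = ½[√(1 + 8Fr₁²) − 1] = ½[√244.7 − 1] = 7.32.
y₂ = 7.32 × 0.0212 = 0.155 m.
V₂ = q/y₂ = 0.0534/0.155 = 0.344 m/s. E₁ = y₁ + V₁²/2g = 0.344 m; E₂ = y₂ + V₂²/2g = 0.161 m. ΔE = E₁ − E₂ = 0.183 m.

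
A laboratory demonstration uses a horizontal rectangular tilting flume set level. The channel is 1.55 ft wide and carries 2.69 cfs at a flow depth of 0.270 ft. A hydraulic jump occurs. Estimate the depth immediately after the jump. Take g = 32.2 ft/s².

y₂ = 0.708 ft

q = Q/b = 2.69/1.55 = 1.74 ft²/s; V₁ = q/y₁ = 6.43 ft/s. Fr₁ = V₁/√(g·y₁) = 2.18.
Conjugate-depth relation: y₂/y₁ = ½[√(1 + 8Fr₁²) − 1] = ½[√39.02 − 1] = 2.62.
y₂ = 2.62 × 0.270 = 0.708 ft.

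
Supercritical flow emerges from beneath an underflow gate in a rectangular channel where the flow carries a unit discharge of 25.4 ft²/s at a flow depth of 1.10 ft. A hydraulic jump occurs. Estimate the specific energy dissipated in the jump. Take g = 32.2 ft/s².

V₁ = q/y₁ = 25.4/1.10 = 23.1 ft/s. Fr₁ = V₁/√(g·y₁) = 23.1/√(32.2×1.10) = 3.88.
Bélanger equation: y₂/y₁ = ½[√(1 + 8Fr₁²) − 1] = ½[√121.4 − 1] = 5.01.
y₂ = 5.01 × 1.10 = 5.51 ft.
V₂ = q/y₂ = 25.4/5.51 = 4.61 ft/s. E₁ = y₁ + V₁²/2g = 9.38 ft; E₂ = y₂ + V₂²/2g = 5.84 ft. ΔE = E₁ − E₂ = 3.54 ft.

ΔE = 3.54 ft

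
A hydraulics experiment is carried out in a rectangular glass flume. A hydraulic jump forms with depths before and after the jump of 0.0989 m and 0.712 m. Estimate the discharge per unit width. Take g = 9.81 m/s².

q = 0.529 m²/s

For a rectangular channel the momentum equation gives q² = ½·g·y₁·y₂·(y₁ + y₂) = ½×9.81×0.0989×0.712×0.811 = 0.280.
q = √0.280 = 0.529 m²/s.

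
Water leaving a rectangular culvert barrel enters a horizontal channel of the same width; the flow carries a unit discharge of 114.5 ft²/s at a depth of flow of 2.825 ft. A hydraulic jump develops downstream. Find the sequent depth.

y₂ = 15.62 ft

V₁ = q/y₁ = 114.5/2.825 = 40.53 ft/s. Fr₁ = V₁/√(g·y₁) = 40.53/√(32.2×2.825) = 4.250.
From the momentum equation for a rectangular channel, y₂/y₁ = ½[√(1 + 8Fr₁²) − 1] = ½[√145.47 − 1] = 5.531.
y₂ = 5.531 × 2.825 = 15.62 ft.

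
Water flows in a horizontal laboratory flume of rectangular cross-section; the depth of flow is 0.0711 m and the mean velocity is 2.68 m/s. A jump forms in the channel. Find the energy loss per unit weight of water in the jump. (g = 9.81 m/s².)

Fr₁ = V₁/√(g·y₁) = 2.68/√(9.81×0.0711) = 3.21.
Bélanger equation: y₂/y₁ = ½[√(1 + 8Fr₁²) − 1] = ½[√83.38 − 1] = 4.07.
y₂ = 4.07 × 0.0711 = 0.289 m.
Head loss: ΔE = (y₂ − y₁)³/(4y₁y₂) = (0.289 − 0.0711)³/(4×0.0711×0.289) = 0.0104/0.0822 = 0.126 m.

ΔE = 0.126 m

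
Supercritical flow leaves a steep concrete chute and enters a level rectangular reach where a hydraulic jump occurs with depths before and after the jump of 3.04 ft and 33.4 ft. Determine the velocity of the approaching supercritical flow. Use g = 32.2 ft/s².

V₁ = 80.3 ft/s

For a rectangular channel the momentum equation gives q² = ½·g·y₁·y₂·(y₁ + y₂) = ½×32.2×3.04×33.4×36.4 = 59570.
q = √59570 = 244 ft²/s.
V₁ = q/y₁ = 244/3.04 = 80.3 ft/s.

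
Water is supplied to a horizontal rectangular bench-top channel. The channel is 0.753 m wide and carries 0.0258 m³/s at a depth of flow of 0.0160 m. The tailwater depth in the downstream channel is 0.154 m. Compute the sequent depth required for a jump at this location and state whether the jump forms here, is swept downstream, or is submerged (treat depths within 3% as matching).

y₂ = 0.115 m; the jump is submerged

q = Q/b = 0.0258/0.753 = 0.0343 m²/s; V₁ = q/y₁ = 2.14 m/s. Fr₁ = V₁/√(g·y₁) = 5.41.
From the momentum equation for a rectangular channel, y₂/y₁ = ½[√(1 + 8Fr₁²) − 1] = ½[√234.7 − 1] = 7.16.
y₂ = 7.16 × 0.0160 = 0.115 m.
Tailwater y_tw = 0.154 m: y_tw > y₂, so the jump is submerged.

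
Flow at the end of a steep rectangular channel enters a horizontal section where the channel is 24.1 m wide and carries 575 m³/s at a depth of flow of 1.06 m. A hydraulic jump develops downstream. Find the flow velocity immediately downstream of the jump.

V₂ = 2.40 m/s

q = Q/b = 575/24.1 = 23.9 m²/s; V₁ = q/y₁ = 22.5 m/s. Fr₁ = V₁/√(g·y₁) = 6.98.
By Bélanger, y₂/y₁ = ½[√(1 + 8Fr₁²) − 1] = ½[√390.8 − 1] = 9.38.
y₂ = 9.38 × 1.06 = 9.95 m.
V₂ = q/y₂ = 23.9/9.95 = 2.40 m/s.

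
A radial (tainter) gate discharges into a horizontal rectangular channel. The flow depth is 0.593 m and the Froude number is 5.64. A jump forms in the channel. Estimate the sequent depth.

Fr₁ = 5.64 (given).
By Bélanger, y₂/y₁ = ½[√(1 + 8Fr₁²) − 1] = ½[√255.5 − 1] = 7.49.
y₂ = 7.49 × 0.593 = 4.44 m.

y₂ = 4.44 m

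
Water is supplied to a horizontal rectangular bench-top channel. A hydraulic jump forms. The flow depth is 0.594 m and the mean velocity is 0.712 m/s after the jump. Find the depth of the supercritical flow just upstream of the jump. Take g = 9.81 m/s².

Fr₂ = V₂/√(g·y₂) = 0.712/√(9.81×0.594) = 0.295.
From the momentum equation (using Fr₂), y₁/y₂ = ½[√(1 + 8Fr₂²) − 1] = ½[√1.696 − 1] = 0.151.
y₁ = 0.151 × 0.594 = 0.0898 m.

y₁ = 0.0898 m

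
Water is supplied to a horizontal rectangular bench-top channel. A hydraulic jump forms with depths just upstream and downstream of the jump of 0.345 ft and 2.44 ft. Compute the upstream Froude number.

Fr₁ = 5.34

For a rectangular channel the momentum equation gives q² = ½·g·y₁·y₂·(y₁ + y₂) = ½×32.2×0.345×2.44×2.79 = 37.7.
q = √37.7 = 6.14 ft²/s.
V₁ = q/y₁ = 17.8 ft/s; Fr₁ = V₁/√(g·y₁) = 5.34.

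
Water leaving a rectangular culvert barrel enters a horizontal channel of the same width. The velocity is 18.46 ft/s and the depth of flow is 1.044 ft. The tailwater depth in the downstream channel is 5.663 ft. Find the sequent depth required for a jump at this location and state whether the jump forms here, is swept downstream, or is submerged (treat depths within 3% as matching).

y₂ = 4.208 ft; the jump is submerged

Fr₁ = V₁/√(g·y₁) = 18.46/√(32.2×1.044) = 3.184.
Conjugate-depth relation: y₂/y₁ = ½[√(1 + 8Fr₁²) − 1] = ½[√82.096 − 1] = 4.030.
y₂ = 4.030 × 1.044 = 4.208 ft.
Tailwater y_tw = 5.663 ft: y_tw > y₂, so the jump is submerged.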